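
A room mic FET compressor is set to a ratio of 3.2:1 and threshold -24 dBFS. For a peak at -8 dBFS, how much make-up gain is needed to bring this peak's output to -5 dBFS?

14 dB

The peak compresses to -24 + 16/3.2 = -19 dBFS.
To reach -5 dBFS requires -5 − (-19) = 14 dB of make-up.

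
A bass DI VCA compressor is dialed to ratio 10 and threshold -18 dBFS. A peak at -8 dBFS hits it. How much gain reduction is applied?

9 dB

-8 dBFS exceeds the threshold by 10 dB.
At 10:1, output sits 10/10 = 1 dB above threshold.
So the signal is attenuated by 10 − 1 = 9 dB.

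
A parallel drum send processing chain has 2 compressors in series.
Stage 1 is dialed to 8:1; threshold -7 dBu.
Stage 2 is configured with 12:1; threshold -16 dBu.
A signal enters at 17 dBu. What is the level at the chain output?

-15 dBu

Stage 1: overshoot 24 dB → 24/8 = 3 dB → -4 dBu.
Stage 2: -4 dBu is 12 dB over -16 dBu; at 12:1 that becomes 1 dB over, giving -15 dBu.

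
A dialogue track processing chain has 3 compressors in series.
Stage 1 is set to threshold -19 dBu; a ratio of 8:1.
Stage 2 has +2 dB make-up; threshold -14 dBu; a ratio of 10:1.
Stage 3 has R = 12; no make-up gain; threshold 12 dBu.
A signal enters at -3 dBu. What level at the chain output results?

-15 dBu

Stage 1: -3 dBu is 16 dB over -19 dBu; at 8:1 that becomes 2 dB over, giving -17 dBu.
Stage 2: below threshold (-17 ≤ -14); passes unchanged; make-up brings it to -15 dBu.
Stage 3: -15 dBu is at or below the 12 dBu threshold — no compression; output -15 dBu.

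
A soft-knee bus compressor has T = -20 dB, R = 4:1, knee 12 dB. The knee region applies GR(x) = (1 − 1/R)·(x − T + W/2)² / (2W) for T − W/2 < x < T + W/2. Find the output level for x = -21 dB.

x − T + W/2 = -21 − (-20) + 6 = 5.
GR = (1 − 1/4) × 5² / 24 = 0.75 × 25 / 24 = 0.78125 dB.
Output = -21 − 0.78125 = -21.78125 dB.

-21.78125 dB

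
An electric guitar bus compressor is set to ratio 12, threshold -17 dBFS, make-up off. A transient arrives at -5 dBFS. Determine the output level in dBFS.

-5 dBFS sits 12 dB over threshold.
The 12 dB excess becomes 1 dB after 12:1 reduction.
That puts the output at -16 dBFS.

-16 dBFS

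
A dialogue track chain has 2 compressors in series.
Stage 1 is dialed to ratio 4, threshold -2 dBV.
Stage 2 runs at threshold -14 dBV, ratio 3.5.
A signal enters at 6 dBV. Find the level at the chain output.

Stage 1: 6 dBV is 8 dB over -2 dBV; at 4:1 that becomes 2 dB over, giving 0 dBV.
Stage 2: overshoot 14 dB → 14/3.5 = 4 dB → -10 dBV.

-10 dBV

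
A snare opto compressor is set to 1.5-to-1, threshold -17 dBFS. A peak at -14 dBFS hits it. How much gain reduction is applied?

The signal is 3 dB above threshold.
After 1.5:1 compression the overshoot becomes 3/1.5 = 2 dB.
GR = overshoot in − overshoot out = 3 − 2 = 1 dB.

1 dB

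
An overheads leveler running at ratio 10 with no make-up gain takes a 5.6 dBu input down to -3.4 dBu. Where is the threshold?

Gain reduction = 5.6 − (-3.4) = 9 dB; output overshoot = GR / (R − 1) = 9 / 9 = 1 dB.
Threshold = output − output overshoot = -3.4 − 1 = -4.4 dBu.

-4.4 dBu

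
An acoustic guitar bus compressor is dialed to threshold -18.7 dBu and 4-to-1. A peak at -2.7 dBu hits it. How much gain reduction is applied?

12 dB

-2.7 dBu exceeds the threshold by 16 dB.
At 4:1, output sits 16/4 = 4 dB above threshold.
Gain reduction = 16 − 4 = 12 dB.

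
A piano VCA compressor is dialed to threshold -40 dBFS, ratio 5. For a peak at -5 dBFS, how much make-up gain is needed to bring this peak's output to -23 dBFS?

Without make-up, output = threshold + overshoot/5 = -40 + 7 = -33 dBFS.
Gap to target: 10 dB.

10 dB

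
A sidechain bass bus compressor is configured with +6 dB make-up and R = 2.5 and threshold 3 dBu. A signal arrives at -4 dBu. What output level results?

-4 dBu is 7 dB below the 3 dBu threshold, so no gain reduction is applied.
Make-up gain adds 6 dB: -4 + 6 = 2 dBu.

2 dBu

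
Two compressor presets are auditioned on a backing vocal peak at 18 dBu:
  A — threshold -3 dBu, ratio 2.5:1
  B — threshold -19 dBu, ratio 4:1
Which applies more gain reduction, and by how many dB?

B, by 15.15 dB

A: overshoot 21 dB → output overshoot 8.4 dB → GR 12.6 dB.
B: overshoot 37 dB → output overshoot 9.25 dB → GR 27.75 dB.
Difference: 15.15 dB in favour of B.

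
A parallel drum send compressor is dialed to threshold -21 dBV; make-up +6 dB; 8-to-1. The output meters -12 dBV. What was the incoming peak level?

Stripping the +6 dB make-up gives -18 dBV at the gain stage.
Post-compression overshoot = -18 − (-21) = 3 dB.
Input overshoot = R × output overshoot = 24 dB → input = -21 + 24 = 3 dBV.

3 dBV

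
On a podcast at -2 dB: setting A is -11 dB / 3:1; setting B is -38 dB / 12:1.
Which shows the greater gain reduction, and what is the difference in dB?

B, by 27 dB

A: GR = 9 − 9/3 = 6 dB.
B: GR = 36 − 36/12 = 33 dB.
B applies 27 dB more gain reduction.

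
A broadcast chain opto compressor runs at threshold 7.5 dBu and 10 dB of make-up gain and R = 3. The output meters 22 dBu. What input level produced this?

Stripping the +10 dB make-up gives 12 dBu at the gain stage.
The compressed level sits 12 − 7.5 = 4.5 dB over threshold.
Input overshoot = R × output overshoot = 13.5 dB → input = 7.5 + 13.5 = 21 dBu.

21 dBu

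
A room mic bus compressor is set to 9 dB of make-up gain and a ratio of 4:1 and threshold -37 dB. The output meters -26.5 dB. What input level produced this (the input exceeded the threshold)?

-31 dB

Remove make-up: -26.5 − 9 = -35.5 dB.
That's 1.5 dB above the -37 dB threshold.
Undo the ratio: input overshoot = 1.5 × 4 = 6 dB, giving input = -31 dB.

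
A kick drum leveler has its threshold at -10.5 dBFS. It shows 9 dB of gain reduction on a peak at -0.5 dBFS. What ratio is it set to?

Input overshoot = -0.5 − (-10.5) = 10 dB.
Output overshoot = 10 − 9 = 1 dB.
Ratio = input overshoot / output overshoot = 10 / 1 = 10.

10:1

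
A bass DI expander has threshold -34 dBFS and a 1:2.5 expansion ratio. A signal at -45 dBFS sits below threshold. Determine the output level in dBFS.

The input is 11 dB below the -34 dBFS threshold.
A 1:2.5 expander multiplies undershoot by 2.5: 11 × 2.5 = 27.5 dB below threshold.
Output = -34 − 27.5 = -61.5 dBFS.

-61.5 dBFS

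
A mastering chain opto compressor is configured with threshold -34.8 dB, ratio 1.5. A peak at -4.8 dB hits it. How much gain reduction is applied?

10 dB

Overshoot = -4.8 − (-34.8) = 30 dB.
A 1.5:1 ratio leaves 20 dB of that excess.
So the signal is attenuated by 30 − 20 = 10 dB.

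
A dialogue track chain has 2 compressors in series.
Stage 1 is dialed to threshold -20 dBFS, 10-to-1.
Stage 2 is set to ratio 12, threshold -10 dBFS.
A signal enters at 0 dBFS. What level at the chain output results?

-18 dBFS

Stage 1: 20 dB above -20 dBFS, reduced 10:1 to 2 dB above → -18 dBFS.
Stage 2: -18 dBFS ≤ -10 dBFS, so stage 2 doesn't engage; output -18 dBFS.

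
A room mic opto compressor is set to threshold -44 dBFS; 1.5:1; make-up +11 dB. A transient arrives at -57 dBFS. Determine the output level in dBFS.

-57 dBFS is 13 dB below the -44 dBFS threshold, so no gain reduction is applied.
Make-up gain adds 11 dB: -57 + 11 = -46 dBFS.

-46 dBFS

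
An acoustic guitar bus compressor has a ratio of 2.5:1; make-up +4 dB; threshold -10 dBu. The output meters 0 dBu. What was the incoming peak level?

Remove make-up: 0 − 4 = -4 dBu.
That's 6 dB above the -10 dBu threshold.
Undo the ratio: input overshoot = 6 × 2.5 = 15 dB, giving input = 5 dBu.

5 dBu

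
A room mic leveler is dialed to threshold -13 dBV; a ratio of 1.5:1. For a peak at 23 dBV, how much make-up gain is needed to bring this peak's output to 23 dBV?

12 dB

Without make-up, output = threshold + overshoot/1.5 = -13 + 24 = 11 dBV.
Gap to target: 12 dB.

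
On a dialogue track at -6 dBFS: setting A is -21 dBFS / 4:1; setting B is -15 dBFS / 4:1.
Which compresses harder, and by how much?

A: 15 dB over, compressed to 3.75 dB over, so 11.25 dB of GR.
B: 9 dB over, compressed to 2.25 dB over, so 6.75 dB of GR.
A applies 4.5 dB more gain reduction.

A, by 4.5 dB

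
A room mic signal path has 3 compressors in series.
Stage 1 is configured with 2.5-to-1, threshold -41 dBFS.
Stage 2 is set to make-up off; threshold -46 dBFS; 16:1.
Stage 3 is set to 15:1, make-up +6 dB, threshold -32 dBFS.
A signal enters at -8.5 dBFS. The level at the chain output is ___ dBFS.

-38.875 dBFS

Stage 1: overshoot 32.5 dB → 32.5/2.5 = 13 dB → -28 dBFS.
Stage 2: -28 dBFS is 18 dB over -46 dBFS; at 16:1 that becomes 1.125 dB over, giving -44.875 dBFS.
Stage 3: -44.875 dBFS ≤ -32 dBFS, so stage 3 doesn't engage; make-up brings it to -38.875 dBFS.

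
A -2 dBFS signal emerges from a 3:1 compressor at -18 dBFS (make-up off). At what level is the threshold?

Input is 24 dB above T (since output overshoot × R = input overshoot: (-18 − T)·3 = -2 − T gives T = -26 dBFS).
Check: -26 + (-2 − (-26))/3 = -26 + 8 = -18 dBFS. ✓

-26 dBFS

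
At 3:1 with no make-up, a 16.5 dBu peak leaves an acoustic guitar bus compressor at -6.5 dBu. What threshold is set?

-18 dBu

Input is 34.5 dB above T (since output overshoot × R = input overshoot: (-6.5 − T)·3 = 16.5 − T gives T = -18 dBu).
Check: -18 + (16.5 − (-18))/3 = -18 + 11.5 = -6.5 dBu. ✓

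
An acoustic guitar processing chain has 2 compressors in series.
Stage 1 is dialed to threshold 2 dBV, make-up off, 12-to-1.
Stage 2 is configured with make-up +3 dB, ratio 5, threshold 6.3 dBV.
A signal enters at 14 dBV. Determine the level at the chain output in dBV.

Stage 1: 12 dB above 2 dBV, reduced 12:1 to 1 dB above → 3 dBV.
Stage 2: 3 dBV ≤ 6.3 dBV, so stage 2 doesn't engage; make-up brings it to 6 dBV.

6 dBV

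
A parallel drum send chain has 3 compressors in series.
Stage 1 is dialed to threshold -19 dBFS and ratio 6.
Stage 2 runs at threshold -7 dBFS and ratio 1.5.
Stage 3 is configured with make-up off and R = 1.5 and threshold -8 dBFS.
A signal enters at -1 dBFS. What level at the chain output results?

-16 dBFS

Stage 1: overshoot 18 dB → 18/6 = 3 dB → -16 dBFS.
Stage 2: -16 dBFS is at or below the -7 dBFS threshold — no compression; output -16 dBFS.
Stage 3: below threshold (-16 ≤ -8); passes unchanged; output -16 dBFS.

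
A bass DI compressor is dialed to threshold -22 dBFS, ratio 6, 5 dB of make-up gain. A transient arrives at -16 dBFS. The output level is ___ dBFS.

The input is 6 dB above the -22 dBFS threshold.
At 6:1 the overshoot is divided by 6, leaving 1 dB above threshold.
That puts the output at -21 dBFS; make-up adds 5 dB, giving -16 dBFS.

-16 dBFS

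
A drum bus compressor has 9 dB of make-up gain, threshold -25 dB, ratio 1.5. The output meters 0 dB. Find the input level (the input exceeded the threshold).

Before make-up, the level was 0 − 9 = -9 dB.
That's 16 dB above the -25 dB threshold.
Undo the ratio: input overshoot = 16 × 1.5 = 24 dB, giving input = -1 dB.

-1 dB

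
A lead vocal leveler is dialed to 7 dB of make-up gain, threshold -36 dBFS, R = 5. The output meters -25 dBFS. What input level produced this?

Stripping the +7 dB make-up gives -32 dBFS at the gain stage.
That's 4 dB above the -36 dBFS threshold.
Input overshoot = R × output overshoot = 20 dB → input = -36 + 20 = -16 dBFS.

-16 dBFS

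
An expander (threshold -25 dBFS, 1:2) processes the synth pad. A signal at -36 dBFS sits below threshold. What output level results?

-47 dBFS

Undershoot = (-25) − (-36) = 11 dB.
At 1:2, that expands to 22 dB under threshold.
Output = -25 − 22 = -47 dBFS.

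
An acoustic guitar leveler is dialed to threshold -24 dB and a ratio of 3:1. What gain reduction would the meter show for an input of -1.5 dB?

Overshoot = -1.5 − (-24) = 22.5 dB.
After 3:1 compression the overshoot becomes 22.5/3 = 7.5 dB.
GR = overshoot in − overshoot out = 22.5 − 7.5 = 15 dB.

15 dB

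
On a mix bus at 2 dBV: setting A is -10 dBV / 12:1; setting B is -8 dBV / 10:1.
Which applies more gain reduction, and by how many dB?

A: overshoot 12 dB → output overshoot 1 dB → GR 11 dB.
B: overshoot 10 dB → output overshoot 1 dB → GR 9 dB.
Difference: 2 dB in favour of A.

A, by 2 dB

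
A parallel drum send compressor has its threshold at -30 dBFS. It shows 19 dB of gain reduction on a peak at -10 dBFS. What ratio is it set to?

20:1

Input overshoot = -10 − (-30) = 20 dB.
Output overshoot = 20 − 19 = 1 dB.
Ratio = input overshoot / output overshoot = 20 / 1 = 20.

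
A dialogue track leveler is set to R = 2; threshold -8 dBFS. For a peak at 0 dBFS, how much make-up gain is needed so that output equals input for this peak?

4 dB

Overshoot 8 dB → 8/2 = 4 dB after compression, so the compressed level is -8 + 4 = -4 dBFS.
Make-up = target − compressed = 0 − (-4) = 4 dB.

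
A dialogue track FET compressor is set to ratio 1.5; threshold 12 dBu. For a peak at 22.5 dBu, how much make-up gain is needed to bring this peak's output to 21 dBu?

The peak compresses to 12 + 10.5/1.5 = 19 dBu.
To reach 21 dBu requires 21 − 19 = 2 dB of make-up.

2 dB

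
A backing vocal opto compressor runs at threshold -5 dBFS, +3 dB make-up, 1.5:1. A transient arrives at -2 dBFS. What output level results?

0 dBFS

-2 dBFS sits 3 dB over threshold.
At 1.5:1 the overshoot is divided by 1.5, leaving 2 dB above threshold.
So the level is -5 + 2 = -3 dBFS; make-up adds 3 dB, giving 0 dBFS.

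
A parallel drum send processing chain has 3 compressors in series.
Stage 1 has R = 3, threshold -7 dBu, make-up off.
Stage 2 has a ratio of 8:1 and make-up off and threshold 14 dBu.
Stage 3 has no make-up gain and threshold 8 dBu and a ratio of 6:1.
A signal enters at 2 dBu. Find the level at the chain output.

Stage 1: overshoot 9 dB → 9/3 = 3 dB → -4 dBu.
Stage 2: -4 dBu ≤ 14 dBu, so stage 2 doesn't engage; output -4 dBu.
Stage 3: below threshold (-4 ≤ 8); passes unchanged; output -4 dBu.

-4 dBu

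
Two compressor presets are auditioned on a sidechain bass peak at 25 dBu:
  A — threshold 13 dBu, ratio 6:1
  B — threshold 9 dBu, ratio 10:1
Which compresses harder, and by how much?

A: 12 dB over, compressed to 2 dB over, so 10 dB of GR.
B: 16 dB over, compressed to 1.6 dB over, so 14.4 dB of GR.
B reduces 4.4 dB more.

B, by 4.4 dB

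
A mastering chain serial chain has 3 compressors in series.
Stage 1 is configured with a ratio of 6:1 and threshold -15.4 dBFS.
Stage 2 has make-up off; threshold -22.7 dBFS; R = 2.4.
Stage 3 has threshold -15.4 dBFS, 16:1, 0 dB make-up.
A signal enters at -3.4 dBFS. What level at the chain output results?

Stage 1: overshoot 12 dB → 12/6 = 2 dB → -13.4 dBFS.
Stage 2: -13.4 dBFS is 9.3 dB over -22.7 dBFS; at 2.4:1 that becomes 3.875 dB over, giving -18.825 dBFS.
Stage 3: below threshold (-18.825 ≤ -15.4); passes unchanged; output -18.825 dBFS.

-18.825 dBFS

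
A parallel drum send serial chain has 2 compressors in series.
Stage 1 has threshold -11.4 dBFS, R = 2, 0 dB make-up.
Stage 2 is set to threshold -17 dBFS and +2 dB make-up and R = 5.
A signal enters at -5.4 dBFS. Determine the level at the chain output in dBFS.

Stage 1: 6 dB above -11.4 dBFS, reduced 2:1 to 3 dB above → -8.4 dBFS.
Stage 2: overshoot 8.6 dB → 8.6/5 = 1.72 dB → -15.28 dBFS; +2 dB make-up → -13.28 dBFS.

-13.28 dBFS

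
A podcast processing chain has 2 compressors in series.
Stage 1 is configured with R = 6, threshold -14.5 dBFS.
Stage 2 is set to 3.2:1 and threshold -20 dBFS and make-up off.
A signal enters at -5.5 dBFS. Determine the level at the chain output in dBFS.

Stage 1: overshoot 9 dB → 9/6 = 1.5 dB → -13 dBFS.
Stage 2: overshoot 7 dB → 7/3.2 = 2.1875 dB → -17.8125 dBFS.

-17.8125 dBFS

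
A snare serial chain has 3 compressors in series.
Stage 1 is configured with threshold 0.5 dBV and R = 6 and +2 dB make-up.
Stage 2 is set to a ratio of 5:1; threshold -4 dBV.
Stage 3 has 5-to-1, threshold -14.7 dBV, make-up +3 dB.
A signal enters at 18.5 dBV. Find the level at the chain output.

-9.18 dBV

Stage 1: overshoot 18 dB → 18/6 = 3 dB → 3.5 dBV; +2 dB make-up → 5.5 dBV.
Stage 2: 9.5 dB above -4 dBV, reduced 5:1 to 1.9 dB above → -2.1 dBV.
Stage 3: 12.6 dB above -14.7 dBV, reduced 5:1 to 2.52 dB above → -12.18 dBV; +3 dB make-up → -9.18 dBV.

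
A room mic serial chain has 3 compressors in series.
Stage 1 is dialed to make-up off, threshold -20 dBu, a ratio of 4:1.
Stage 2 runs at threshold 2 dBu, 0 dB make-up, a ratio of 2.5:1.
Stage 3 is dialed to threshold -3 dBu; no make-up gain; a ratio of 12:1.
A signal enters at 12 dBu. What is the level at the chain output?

-12 dBu

Stage 1: overshoot 32 dB → 32/4 = 8 dB → -12 dBu.
Stage 2: -12 dBu is at or below the 2 dBu threshold — no compression; output -12 dBu.
Stage 3: -12 dBu ≤ -3 dBu, so stage 3 doesn't engage; output -12 dBu.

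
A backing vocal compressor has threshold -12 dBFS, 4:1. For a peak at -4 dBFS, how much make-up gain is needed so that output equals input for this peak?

6 dB

The peak compresses to -12 + 8/4 = -10 dBFS.
To reach -4 dBFS requires -4 − (-10) = 6 dB of make-up.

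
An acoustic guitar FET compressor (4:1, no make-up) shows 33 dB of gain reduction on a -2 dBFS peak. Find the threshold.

Let T be the threshold. Output overshoot = (input overshoot)/R, so -35 − T = (-2 − T)/4.
4·(-35 − T) = -2 − T → 3·T = -140 − (-2) = -138.
T = -138/3 = -46 dBFS.

-46 dBFS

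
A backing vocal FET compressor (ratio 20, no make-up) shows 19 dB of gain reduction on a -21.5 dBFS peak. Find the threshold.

Gain reduction = -21.5 − (-40.5) = 19 dB; output overshoot = GR / (R − 1) = 19 / 19 = 1 dB.
Threshold = output − output overshoot = -40.5 − 1 = -41.5 dBFS.

-41.5 dBFS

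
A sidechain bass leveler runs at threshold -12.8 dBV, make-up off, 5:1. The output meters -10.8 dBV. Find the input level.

-2.8 dBV

That's 2 dB above the -12.8 dBV threshold.
Input overshoot = R × output overshoot = 10 dB → input = -12.8 + 10 = -2.8 dBV.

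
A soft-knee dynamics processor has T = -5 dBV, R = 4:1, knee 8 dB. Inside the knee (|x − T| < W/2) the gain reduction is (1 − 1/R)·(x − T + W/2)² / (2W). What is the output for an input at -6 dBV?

-6.421875 dBV

x − T + W/2 = -6 − (-5) + 4 = 3.
GR = (1 − 1/4) × 3² / 16 = 0.75 × 9 / 16 = 0.421875 dB.
Output = -6 − 0.421875 = -6.421875 dBV.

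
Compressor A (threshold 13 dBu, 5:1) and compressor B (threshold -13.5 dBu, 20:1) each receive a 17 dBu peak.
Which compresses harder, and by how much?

A: 4 dB over, compressed to 0.8 dB over, so 3.2 dB of GR.
B: 30.5 dB over, compressed to 1.525 dB over, so 28.975 dB of GR.
Difference: 25.775 dB in favour of B.

B, by 25.775 dB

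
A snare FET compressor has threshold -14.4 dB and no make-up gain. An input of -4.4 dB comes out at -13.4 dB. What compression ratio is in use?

10:1

Input overshoot = -4.4 − (-14.4) = 10 dB; output overshoot = -13.4 − (-14.4) = 1 dB.
Ratio = 10 / 1 = 10.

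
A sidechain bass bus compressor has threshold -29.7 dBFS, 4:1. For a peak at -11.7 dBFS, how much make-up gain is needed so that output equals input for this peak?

Without make-up, output = threshold + overshoot/4 = -29.7 + 4.5 = -25.2 dBFS.
Gap to target: 13.5 dB.

13.5 dB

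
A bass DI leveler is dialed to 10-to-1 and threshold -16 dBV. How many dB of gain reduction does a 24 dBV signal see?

36 dB

Overshoot = 24 − (-16) = 40 dB.
A 10:1 ratio leaves 4 dB of that excess.
So the signal is attenuated by 40 − 4 = 36 dB.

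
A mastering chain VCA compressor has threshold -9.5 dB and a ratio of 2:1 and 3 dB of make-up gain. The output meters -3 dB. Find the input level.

Stripping the +3 dB make-up gives -6 dB at the gain stage.
Post-compression overshoot = -6 − (-9.5) = 3.5 dB.
Before 2:1 compression the overshoot was 3.5 × 2 = 7 dB, so input = -9.5 + 7 = -2.5 dB.

-2.5 dB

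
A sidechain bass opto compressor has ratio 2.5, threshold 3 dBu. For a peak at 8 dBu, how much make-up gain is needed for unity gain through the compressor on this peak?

The peak compresses to 3 + 5/2.5 = 5 dBu.
To reach 8 dBu requires 8 − 5 = 3 dB of make-up.

3 dB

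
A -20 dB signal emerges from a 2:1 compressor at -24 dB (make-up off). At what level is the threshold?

Gain reduction = -20 − (-24) = 4 dB; output overshoot = GR / (R − 1) = 4 / 1 = 4 dB.
Threshold = output − output overshoot = -24 − 4 = -28 dB.

-28 dB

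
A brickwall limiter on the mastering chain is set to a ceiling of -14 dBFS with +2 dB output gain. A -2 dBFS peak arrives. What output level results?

At ∞:1, everything above -14 dBFS is held at the ceiling.
Output gain then adds 2 dB: -14 + 2 = -12 dBFS.

-12 dBFS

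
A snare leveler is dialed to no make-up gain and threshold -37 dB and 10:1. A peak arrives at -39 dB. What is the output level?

-39 dB is 2 dB below the -37 dB threshold, so no gain reduction is applied.
Output = input = -39 dB.

-39 dB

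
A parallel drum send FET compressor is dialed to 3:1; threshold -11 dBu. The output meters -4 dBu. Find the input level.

10 dBu

That's 7 dB above the -11 dBu threshold.
Input overshoot = R × output overshoot = 21 dB → input = -11 + 21 = 10 dBu.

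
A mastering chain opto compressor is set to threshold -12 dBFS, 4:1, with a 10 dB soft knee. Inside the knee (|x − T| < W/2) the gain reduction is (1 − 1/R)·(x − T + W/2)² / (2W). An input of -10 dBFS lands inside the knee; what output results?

x − T + W/2 = -10 − (-12) + 5 = 7.
GR = (1 − 1/4) × 7² / 20 = 0.75 × 49 / 20 = 1.8375 dB.
Output = -10 − 1.8375 = -11.8375 dBFS.

-11.8375 dBFS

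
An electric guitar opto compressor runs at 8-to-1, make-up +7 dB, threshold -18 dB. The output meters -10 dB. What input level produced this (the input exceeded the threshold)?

-10 dB

Stripping the +7 dB make-up gives -17 dB at the gain stage.
That's 1 dB above the -18 dB threshold.
Before 8:1 compression the overshoot was 1 × 8 = 8 dB, so input = -18 + 8 = -10 dB.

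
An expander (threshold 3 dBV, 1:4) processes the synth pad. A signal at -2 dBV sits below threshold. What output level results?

-17 dBV

The input is 5 dB below the 3 dBV threshold.
A 1:4 expander multiplies undershoot by 4: 5 × 4 = 20 dB below threshold.
Output = 3 − 20 = -17 dBV.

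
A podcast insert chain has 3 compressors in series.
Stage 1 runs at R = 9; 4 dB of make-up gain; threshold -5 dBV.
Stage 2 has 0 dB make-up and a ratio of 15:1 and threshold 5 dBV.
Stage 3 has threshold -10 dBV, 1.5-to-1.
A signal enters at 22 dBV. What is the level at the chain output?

-2 dBV

Stage 1: 27 dB above -5 dBV, reduced 9:1 to 3 dB above → -2 dBV; +4 dB make-up → 2 dBV.
Stage 2: below threshold (2 ≤ 5); passes unchanged; output 2 dBV.
Stage 3: overshoot 12 dB → 12/1.5 = 8 dB → -2 dBV.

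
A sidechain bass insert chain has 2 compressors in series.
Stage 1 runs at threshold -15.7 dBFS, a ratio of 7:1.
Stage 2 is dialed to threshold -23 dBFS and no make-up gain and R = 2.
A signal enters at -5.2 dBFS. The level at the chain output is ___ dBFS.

-18.6 dBFS

Stage 1: overshoot 10.5 dB → 10.5/7 = 1.5 dB → -14.2 dBFS.
Stage 2: -14.2 dBFS is 8.8 dB over -23 dBFS; at 2:1 that becomes 4.4 dB over, giving -18.6 dBFS.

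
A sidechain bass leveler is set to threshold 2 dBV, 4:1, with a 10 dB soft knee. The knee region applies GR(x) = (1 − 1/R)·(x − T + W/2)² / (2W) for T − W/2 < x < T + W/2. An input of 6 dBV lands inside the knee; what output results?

2.9625 dBV

x − T + W/2 = 6 − 2 + 5 = 9.
GR = (1 − 1/4) × 9² / 20 = 0.75 × 81 / 20 = 3.0375 dB.
Output = 6 − 3.0375 = 2.9625 dBV.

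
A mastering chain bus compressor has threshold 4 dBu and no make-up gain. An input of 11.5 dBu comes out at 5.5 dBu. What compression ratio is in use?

5:1

Input overshoot = 11.5 − 4 = 7.5 dB; output overshoot = 5.5 − 4 = 1.5 dB.
Ratio = 7.5 / 1.5 = 5.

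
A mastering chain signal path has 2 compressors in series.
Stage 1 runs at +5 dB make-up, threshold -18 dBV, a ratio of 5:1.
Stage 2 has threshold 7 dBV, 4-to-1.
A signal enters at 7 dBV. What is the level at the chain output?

Stage 1: overshoot 25 dB → 25/5 = 5 dB → -13 dBV; +5 dB make-up → -8 dBV.
Stage 2: below threshold (-8 ≤ 7); passes unchanged; output -8 dBV.

-8 dBV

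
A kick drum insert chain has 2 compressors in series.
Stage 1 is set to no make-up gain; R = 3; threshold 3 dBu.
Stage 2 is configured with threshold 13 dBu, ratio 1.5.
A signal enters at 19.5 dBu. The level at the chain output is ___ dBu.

8.5 dBu

Stage 1: 16.5 dB above 3 dBu, reduced 3:1 to 5.5 dB above → 8.5 dBu.
Stage 2: 8.5 dBu ≤ 13 dBu, so stage 2 doesn't engage; output 8.5 dBu.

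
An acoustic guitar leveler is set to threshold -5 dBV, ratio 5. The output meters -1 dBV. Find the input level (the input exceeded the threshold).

The compressed level sits -1 − (-5) = 4 dB over threshold.
Before 5:1 compression the overshoot was 4 × 5 = 20 dB, so input = -5 + 20 = 15 dBV.

15 dBV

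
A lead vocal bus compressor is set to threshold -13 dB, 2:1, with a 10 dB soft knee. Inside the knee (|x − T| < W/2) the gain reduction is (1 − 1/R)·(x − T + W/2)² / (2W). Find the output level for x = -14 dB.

-14.4 dB

x − T + W/2 = -14 − (-13) + 5 = 4.
GR = (1 − 1/2) × 4² / 20 = 0.5 × 16 / 20 = 0.4 dB.
Output = -14 − 0.4 = -14.4 dB.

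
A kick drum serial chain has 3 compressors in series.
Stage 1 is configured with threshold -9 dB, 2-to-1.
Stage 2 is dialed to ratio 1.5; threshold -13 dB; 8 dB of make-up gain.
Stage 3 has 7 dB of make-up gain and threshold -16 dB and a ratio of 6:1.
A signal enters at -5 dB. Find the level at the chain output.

Stage 1: 4 dB above -9 dB, reduced 2:1 to 2 dB above → -7 dB.
Stage 2: -7 dB is 6 dB over -13 dB; at 1.5:1 that becomes 4 dB over, giving -9 dB; +8 dB make-up → -1 dB.
Stage 3: -1 dB is 15 dB over -16 dB; at 6:1 that becomes 2.5 dB over, giving -13.5 dB; +7 dB make-up → -6.5 dB.

-6.5 dB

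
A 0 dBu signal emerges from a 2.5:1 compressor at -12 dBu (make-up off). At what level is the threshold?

Let T be the threshold. Output overshoot = (input overshoot)/R, so -12 − T = (0 − T)/2.5.
2.5·(-12 − T) = 0 − T → 1.5·T = -30 − 0 = -30.
T = -30/1.5 = -20 dBu.

-20 dBu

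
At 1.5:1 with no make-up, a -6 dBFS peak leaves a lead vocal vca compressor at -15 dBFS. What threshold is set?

-33 dBFS

Input is 27 dB above T (since output overshoot × R = input overshoot: (-15 − T)·1.5 = -6 − T gives T = -33 dBFS).
Check: -33 + (-6 − (-33))/1.5 = -33 + 18 = -15 dBFS. ✓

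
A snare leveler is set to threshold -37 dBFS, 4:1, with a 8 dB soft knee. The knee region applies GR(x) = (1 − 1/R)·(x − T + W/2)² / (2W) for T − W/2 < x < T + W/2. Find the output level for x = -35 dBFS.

-36.6875 dBFS

x − T + W/2 = -35 − (-37) + 4 = 6.
GR = (1 − 1/4) × 6² / 16 = 0.75 × 36 / 16 = 1.6875 dB.
Output = -35 − 1.6875 = -36.6875 dBFS.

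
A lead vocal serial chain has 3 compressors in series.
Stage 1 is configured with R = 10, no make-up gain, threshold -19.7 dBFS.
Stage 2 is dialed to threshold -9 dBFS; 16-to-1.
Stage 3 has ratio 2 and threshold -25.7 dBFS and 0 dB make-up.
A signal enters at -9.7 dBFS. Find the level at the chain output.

-22.2 dBFS

Stage 1: overshoot 10 dB → 10/10 = 1 dB → -18.7 dBFS.
Stage 2: -18.7 dBFS ≤ -9 dBFS, so stage 2 doesn't engage; output -18.7 dBFS.
Stage 3: overshoot 7 dB → 7/2 = 3.5 dB → -22.2 dBFS.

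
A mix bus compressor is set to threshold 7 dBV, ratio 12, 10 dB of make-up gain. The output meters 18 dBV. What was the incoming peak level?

Stripping the +10 dB make-up gives 8 dBV at the gain stage.
Post-compression overshoot = 8 − 7 = 1 dB.
Before 12:1 compression the overshoot was 1 × 12 = 12 dB, so input = 7 + 12 = 19 dBV.

19 dBV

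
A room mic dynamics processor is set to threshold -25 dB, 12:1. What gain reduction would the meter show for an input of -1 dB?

22 dB

The signal is 24 dB above threshold.
A 12:1 ratio leaves 2 dB of that excess.
GR = overshoot in − overshoot out = 24 − 2 = 22 dB.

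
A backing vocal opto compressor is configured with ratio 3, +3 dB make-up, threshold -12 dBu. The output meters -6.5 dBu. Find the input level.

Remove make-up: -6.5 − 3 = -9.5 dBu.
Post-compression overshoot = -9.5 − (-12) = 2.5 dB.
Undo the ratio: input overshoot = 2.5 × 3 = 7.5 dB, giving input = -4.5 dBu.

-4.5 dBu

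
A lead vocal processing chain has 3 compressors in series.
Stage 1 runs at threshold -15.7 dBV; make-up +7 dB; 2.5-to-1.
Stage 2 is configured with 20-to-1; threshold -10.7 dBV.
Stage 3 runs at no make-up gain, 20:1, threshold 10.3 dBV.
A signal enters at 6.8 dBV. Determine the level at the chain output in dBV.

-10.15 dBV

Stage 1: 6.8 dBV is 22.5 dB over -15.7 dBV; at 2.5:1 that becomes 9 dB over, giving -6.7 dBV; +7 dB make-up → 0.3 dBV.
Stage 2: 11 dB above -10.7 dBV, reduced 20:1 to 0.55 dB above → -10.15 dBV.
Stage 3: below threshold (-10.15 ≤ 10.3); passes unchanged; output -10.15 dBV.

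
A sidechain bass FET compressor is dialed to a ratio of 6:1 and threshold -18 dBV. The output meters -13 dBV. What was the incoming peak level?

12 dBV

That's 5 dB above the -18 dBV threshold.
Undo the ratio: input overshoot = 5 × 6 = 30 dB, giving input = 12 dBV.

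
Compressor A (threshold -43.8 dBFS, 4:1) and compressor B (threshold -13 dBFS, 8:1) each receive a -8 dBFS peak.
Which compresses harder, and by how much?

A, by 22.475 dB

A: overshoot 35.8 dB → output overshoot 8.95 dB → GR 26.85 dB.
B: overshoot 5 dB → output overshoot 0.625 dB → GR 4.375 dB.
A reduces 22.475 dB more.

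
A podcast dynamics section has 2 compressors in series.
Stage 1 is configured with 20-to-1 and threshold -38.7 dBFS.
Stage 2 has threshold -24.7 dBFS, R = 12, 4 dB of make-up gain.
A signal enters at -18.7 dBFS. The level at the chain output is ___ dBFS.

Stage 1: 20 dB above -38.7 dBFS, reduced 20:1 to 1 dB above → -37.7 dBFS.
Stage 2: below threshold (-37.7 ≤ -24.7); passes unchanged; make-up brings it to -33.7 dBFS.

-33.7 dBFS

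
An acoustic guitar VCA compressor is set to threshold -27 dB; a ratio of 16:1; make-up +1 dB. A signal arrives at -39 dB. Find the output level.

-38 dB

-39 dB is 12 dB below the -27 dB threshold, so no gain reduction is applied.
Make-up gain adds 1 dB: -39 + 1 = -38 dB.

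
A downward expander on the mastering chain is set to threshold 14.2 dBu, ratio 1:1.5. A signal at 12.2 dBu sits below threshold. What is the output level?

The input is 2 dB below the 14.2 dBu threshold.
A 1:1.5 expander multiplies undershoot by 1.5: 2 × 1.5 = 3 dB below threshold.
Output = 14.2 − 3 = 11.2 dBu.

11.2 dBu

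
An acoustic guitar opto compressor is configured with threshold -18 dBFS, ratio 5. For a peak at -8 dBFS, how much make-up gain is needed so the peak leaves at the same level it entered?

The peak compresses to -18 + 10/5 = -16 dBFS.
To reach -8 dBFS requires -8 − (-16) = 8 dB of make-up.

8 dB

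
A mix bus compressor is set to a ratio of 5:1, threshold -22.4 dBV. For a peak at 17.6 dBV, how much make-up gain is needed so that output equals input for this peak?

The peak compresses to -22.4 + 40/5 = -14.4 dBV.
To reach 17.6 dBV requires 17.6 − (-14.4) = 32 dB of make-up.

32 dB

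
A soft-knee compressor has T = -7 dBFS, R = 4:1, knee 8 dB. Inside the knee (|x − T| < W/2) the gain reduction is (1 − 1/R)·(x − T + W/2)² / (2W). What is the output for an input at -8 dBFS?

-8.421875 dBFS

x − T + W/2 = -8 − (-7) + 4 = 3.
GR = (1 − 1/4) × 3² / 16 = 0.75 × 9 / 16 = 0.421875 dB.
Output = -8 − 0.421875 = -8.421875 dBFS.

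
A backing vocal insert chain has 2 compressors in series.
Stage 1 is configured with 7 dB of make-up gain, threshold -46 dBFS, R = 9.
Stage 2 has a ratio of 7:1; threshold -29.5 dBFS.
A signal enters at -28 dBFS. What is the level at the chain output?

-37 dBFS

Stage 1: 18 dB above -46 dBFS, reduced 9:1 to 2 dB above → -44 dBFS; +7 dB make-up → -37 dBFS.
Stage 2: -37 dBFS is at or below the -29.5 dBFS threshold — no compression; output -37 dBFS.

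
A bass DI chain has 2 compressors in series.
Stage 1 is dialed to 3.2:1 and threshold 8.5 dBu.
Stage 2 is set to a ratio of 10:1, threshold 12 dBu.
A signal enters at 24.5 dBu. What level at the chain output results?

Stage 1: 24.5 dBu is 16 dB over 8.5 dBu; at 3.2:1 that becomes 5 dB over, giving 13.5 dBu.
Stage 2: overshoot 1.5 dB → 1.5/10 = 0.15 dB → 12.15 dBu.

12.15 dBu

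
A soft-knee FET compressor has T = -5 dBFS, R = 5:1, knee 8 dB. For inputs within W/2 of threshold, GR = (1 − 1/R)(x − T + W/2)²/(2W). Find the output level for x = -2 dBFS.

-4.45 dBFS

x − T + W/2 = -2 − (-5) + 4 = 7.
GR = (1 − 1/5) × 7² / 16 = 0.8 × 49 / 16 = 2.45 dB.
Output = -2 − 2.45 = -4.45 dBFS.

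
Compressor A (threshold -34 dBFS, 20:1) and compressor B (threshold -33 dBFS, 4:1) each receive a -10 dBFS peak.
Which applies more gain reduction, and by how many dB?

A, by 5.55 dB

A: overshoot 24 dB → output overshoot 1.2 dB → GR 22.8 dB.
B: overshoot 23 dB → output overshoot 5.75 dB → GR 17.25 dB.
A applies 5.55 dB more gain reduction.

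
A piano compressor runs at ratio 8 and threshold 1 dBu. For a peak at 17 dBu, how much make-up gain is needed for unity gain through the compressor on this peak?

Without make-up, output = threshold + overshoot/8 = 1 + 2 = 3 dBu.
Gap to target: 14 dB.

14 dB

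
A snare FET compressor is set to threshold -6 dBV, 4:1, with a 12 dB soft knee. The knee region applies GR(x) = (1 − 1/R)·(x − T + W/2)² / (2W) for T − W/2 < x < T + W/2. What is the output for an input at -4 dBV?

x − T + W/2 = -4 − (-6) + 6 = 8.
GR = (1 − 1/4) × 8² / 24 = 0.75 × 64 / 24 = 2 dB.
Output = -4 − 2 = -6 dBV.

-6 dBV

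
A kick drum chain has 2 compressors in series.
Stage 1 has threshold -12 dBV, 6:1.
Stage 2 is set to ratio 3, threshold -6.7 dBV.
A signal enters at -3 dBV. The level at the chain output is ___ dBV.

-10.5 dBV

Stage 1: -3 dBV is 9 dB over -12 dBV; at 6:1 that becomes 1.5 dB over, giving -10.5 dBV.
Stage 2: below threshold (-10.5 ≤ -6.7); passes unchanged; output -10.5 dBV.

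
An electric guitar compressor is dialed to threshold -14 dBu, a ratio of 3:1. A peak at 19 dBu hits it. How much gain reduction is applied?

22 dB

The signal is 33 dB above threshold.
After 3:1 compression the overshoot becomes 33/3 = 11 dB.
So the signal is attenuated by 33 − 11 = 22 dB.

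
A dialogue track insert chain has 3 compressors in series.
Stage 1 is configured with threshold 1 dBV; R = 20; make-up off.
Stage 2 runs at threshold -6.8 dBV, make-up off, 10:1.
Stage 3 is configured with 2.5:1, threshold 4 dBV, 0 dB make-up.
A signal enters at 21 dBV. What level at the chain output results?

Stage 1: 20 dB above 1 dBV, reduced 20:1 to 1 dB above → 2 dBV.
Stage 2: overshoot 8.8 dB → 8.8/10 = 0.88 dB → -5.92 dBV.
Stage 3: -5.92 dBV is at or below the 4 dBV threshold — no compression; output -5.92 dBV.

-5.92 dBV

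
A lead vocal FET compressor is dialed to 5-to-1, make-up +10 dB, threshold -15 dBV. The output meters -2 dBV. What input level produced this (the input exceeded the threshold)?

0 dBV

Stripping the +10 dB make-up gives -12 dBV at the gain stage.
The compressed level sits -12 − (-15) = 3 dB over threshold.
Undo the ratio: input overshoot = 3 × 5 = 15 dB, giving input = 0 dBV.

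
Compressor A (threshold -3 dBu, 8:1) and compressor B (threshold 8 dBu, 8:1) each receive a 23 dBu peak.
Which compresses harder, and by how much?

A: GR = 26 − 26/8 = 22.75 dB.
B: GR = 15 − 15/8 = 13.125 dB.
Difference: 9.625 dB in favour of A.

A, by 9.625 dB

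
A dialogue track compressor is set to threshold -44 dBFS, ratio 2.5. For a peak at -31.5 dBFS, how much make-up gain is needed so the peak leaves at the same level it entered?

7.5 dB

The peak compresses to -44 + 12.5/2.5 = -39 dBFS.
To reach -31.5 dBFS requires -31.5 − (-39) = 7.5 dB of make-up.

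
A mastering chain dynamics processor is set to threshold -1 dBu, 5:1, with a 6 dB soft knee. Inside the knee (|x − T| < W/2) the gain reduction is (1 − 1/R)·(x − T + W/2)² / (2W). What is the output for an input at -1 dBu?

x − T + W/2 = -1 − (-1) + 3 = 3.
GR = (1 − 1/5) × 3² / 12 = 0.8 × 9 / 12 = 0.6 dB.
Output = -1 − 0.6 = -1.6 dBu.

-1.6 dBu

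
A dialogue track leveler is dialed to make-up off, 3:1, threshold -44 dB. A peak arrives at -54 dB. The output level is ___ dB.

-54 dB is 10 dB below the -44 dB threshold, so no gain reduction is applied.
Output = input = -54 dB.

-54 dB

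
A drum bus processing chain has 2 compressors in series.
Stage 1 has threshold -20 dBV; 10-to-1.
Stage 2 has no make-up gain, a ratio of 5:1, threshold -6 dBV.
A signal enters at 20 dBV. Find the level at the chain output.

Stage 1: overshoot 40 dB → 40/10 = 4 dB → -16 dBV.
Stage 2: -16 dBV ≤ -6 dBV, so stage 2 doesn't engage; output -16 dBV.

-16 dBV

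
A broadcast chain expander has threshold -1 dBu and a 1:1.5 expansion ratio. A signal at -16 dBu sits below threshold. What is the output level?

Undershoot = (-1) − (-16) = 15 dB.
At 1:1.5, that expands to 22.5 dB under threshold.
Output = -1 − 22.5 = -23.5 dBu.

-23.5 dBu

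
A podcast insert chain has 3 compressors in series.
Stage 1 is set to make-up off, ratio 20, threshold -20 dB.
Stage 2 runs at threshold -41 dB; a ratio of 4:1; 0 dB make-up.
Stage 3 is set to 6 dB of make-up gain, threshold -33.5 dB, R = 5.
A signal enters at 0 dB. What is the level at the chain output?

-29.5 dB

Stage 1: 20 dB above -20 dB, reduced 20:1 to 1 dB above → -19 dB.
Stage 2: 22 dB above -41 dB, reduced 4:1 to 5.5 dB above → -35.5 dB.
Stage 3: -35.5 dB ≤ -33.5 dB, so stage 3 doesn't engage; make-up brings it to -29.5 dB.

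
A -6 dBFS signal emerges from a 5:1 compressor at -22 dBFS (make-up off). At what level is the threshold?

Input is 20 dB above T (since output overshoot × R = input overshoot: (-22 − T)·5 = -6 − T gives T = -26 dBFS).
Check: -26 + (-6 − (-26))/5 = -26 + 4 = -22 dBFS. ✓

-26 dBFS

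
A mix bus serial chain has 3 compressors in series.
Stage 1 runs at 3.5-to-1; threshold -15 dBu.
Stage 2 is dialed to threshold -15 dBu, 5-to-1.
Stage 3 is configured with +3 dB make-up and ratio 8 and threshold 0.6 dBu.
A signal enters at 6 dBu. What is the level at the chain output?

Stage 1: 6 dBu is 21 dB over -15 dBu; at 3.5:1 that becomes 6 dB over, giving -9 dBu.
Stage 2: -9 dBu is 6 dB over -15 dBu; at 5:1 that becomes 1.2 dB over, giving -13.8 dBu.
Stage 3: below threshold (-13.8 ≤ 0.6); passes unchanged; make-up brings it to -10.8 dBu.

-10.8 dBu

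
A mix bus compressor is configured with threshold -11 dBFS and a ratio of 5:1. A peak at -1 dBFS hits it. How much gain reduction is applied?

8 dB

Overshoot = -1 − (-11) = 10 dB.
A 5:1 ratio leaves 2 dB of that excess.
Gain reduction = 10 − 2 = 8 dB.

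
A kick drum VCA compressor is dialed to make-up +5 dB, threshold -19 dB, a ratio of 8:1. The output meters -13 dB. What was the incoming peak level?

-11 dB

Before make-up, the level was -13 − 5 = -18 dB.
Post-compression overshoot = -18 − (-19) = 1 dB.
Input overshoot = R × output overshoot = 8 dB → input = -19 + 8 = -11 dB.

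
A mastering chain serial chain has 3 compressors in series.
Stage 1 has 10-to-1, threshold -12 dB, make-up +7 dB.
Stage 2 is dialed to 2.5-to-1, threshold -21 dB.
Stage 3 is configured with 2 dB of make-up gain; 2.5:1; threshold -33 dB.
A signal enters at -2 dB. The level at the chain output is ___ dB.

Stage 1: -2 dB is 10 dB over -12 dB; at 10:1 that becomes 1 dB over, giving -11 dB; +7 dB make-up → -4 dB.
Stage 2: overshoot 17 dB → 17/2.5 = 6.8 dB → -14.2 dB.
Stage 3: 18.8 dB above -33 dB, reduced 2.5:1 to 7.52 dB above → -25.48 dB; +2 dB make-up → -23.48 dB.

-23.48 dB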